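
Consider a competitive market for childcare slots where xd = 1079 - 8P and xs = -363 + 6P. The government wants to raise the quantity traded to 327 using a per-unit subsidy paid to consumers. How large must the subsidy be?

At x = 327, invert demand for the buyer price: Pb = (1079 − 327)/8 = 94; invert supply for the seller price: Ps = (327 − (-363))/6 = 115.
The subsidy must fill the gap: s = Ps − Pb = 115 − 94 = 21.

Required subsidy s = 21 per unit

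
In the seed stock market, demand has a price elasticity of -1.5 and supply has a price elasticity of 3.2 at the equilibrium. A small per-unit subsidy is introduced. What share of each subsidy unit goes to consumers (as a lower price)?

Consumer share = 32/47

For a small subsidy around the equilibrium, the benefit split depends on the relative slopes, which at a point are proportional to the elasticities.
Buyer share = εs/(εs + |εd|) = 3.2/(3.2 + 1.5) = 32/47; seller share = |εd|/(εs + |εd|) = 15/47.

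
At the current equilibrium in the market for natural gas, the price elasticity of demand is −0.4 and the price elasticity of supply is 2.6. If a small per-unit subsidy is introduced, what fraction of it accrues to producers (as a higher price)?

For a small subsidy around the equilibrium, the benefit split depends on the relative slopes, which at a point are proportional to the elasticities.
Buyer share = εs/(εs + |εd|) = 2.6/(2.6 + 0.4) = 13/15; seller share = |εd|/(εs + |εd|) = 2/15.
So producers capture 2/15 of the subsidy.

Producer share = 2/15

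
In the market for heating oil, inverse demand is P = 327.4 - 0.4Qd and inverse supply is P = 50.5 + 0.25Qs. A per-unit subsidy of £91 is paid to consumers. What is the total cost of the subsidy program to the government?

Government cost = £51506

Pre-subsidy: 327.4 - 0.4Q = 50.5 + 0.25Q gives Q* = 426 and P* = 157.
With the rebate, buyers effectively pay Pb = Ps − 91, where Ps is the price sellers receive.
On the curves, Pb = 327.4 - 0.4Q and Ps = 50.5 + 0.25Q; the wedge Ps − Pb = 91 gives 50.5 + 0.25Q − (327.4 - 0.4Q) = 91, so Q' = 566.
Then Pb = 327.4 − 0.4·566 = 101 and Ps = 50.5 + 0.25·566 = 192.
Government outlay = subsidy × quantity = 91 × 566 = 51506.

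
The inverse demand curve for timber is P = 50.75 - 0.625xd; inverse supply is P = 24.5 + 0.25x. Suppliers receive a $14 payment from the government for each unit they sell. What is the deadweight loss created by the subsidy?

Pre-subsidy: 50.75 - 0.625x = 24.5 + 0.25x gives x* = 30 and P* = 32.
With the subsidy, sellers receive Ps = Pb + 14 for each unit, where Pb is the price buyers pay.
On the curves, Pb = 50.75 - 0.625x and Ps = 24.5 + 0.25x; the wedge Ps − Pb = 14 gives 24.5 + 0.25x − (50.75 - 0.625x) = 14, so x' = 46.
Then Pb = 50.75 − 0.625·46 = 22 and Ps = 24.5 + 0.25·46 = 36.
The subsidy expands output by 46 − 30 = 16 past the efficient level; on those units the gap between marginal cost and willingness to pay runs from 0 up to 14.
DWL = ½ × 14 × 16 = 112.

Deadweight loss = $112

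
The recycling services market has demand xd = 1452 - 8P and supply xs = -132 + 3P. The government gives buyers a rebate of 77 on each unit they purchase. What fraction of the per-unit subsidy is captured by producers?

Producer share = 8/11

Pre-subsidy: 1452 - 8P = -132 + 3P gives P* = 144, x* = 300.
With the rebate, buyers effectively pay Pb = Ps − 77, where Ps is the price sellers receive.
Demand in terms of Ps becomes xd = 1452 − 8(Ps − 77) = 2068 - 8Ps. Setting this equal to supply: 2068 - 8Ps = -132 + 3Ps, so Ps = 200.
Buyers pay Pb = 200 − 77 = 123; x' = -132 + 3·200 = 468.
Buyers' price falls by P* − Pb = 144 − 123 = 21; sellers' price rises by Ps − P* = 200 − 144 = 56.
So producers capture 56/77 = 8/11 of each unit of subsidy.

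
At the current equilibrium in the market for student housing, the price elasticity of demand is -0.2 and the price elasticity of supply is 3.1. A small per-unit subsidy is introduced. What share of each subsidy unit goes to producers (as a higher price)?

Producer share = 2/33

For a small subsidy around the equilibrium, the benefit split depends on the relative slopes, which at a point are proportional to the elasticities.
Buyer share = εs/(εs + |εd|) = 3.1/(3.1 + 0.2) = 31/33; seller share = |εd|/(εs + |εd|) = 2/33.
So producers capture 2/33 of the subsidy.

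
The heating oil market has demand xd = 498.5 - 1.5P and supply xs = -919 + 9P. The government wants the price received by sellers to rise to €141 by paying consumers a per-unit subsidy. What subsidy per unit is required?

At a seller price of 141, quantity supplied is -919 + 9·141 = 350.
Buyers absorb 350 only when they pay Pb with 498.5 − 1.5·Pb = 350, i.e. Pb = 99.
s = Ps − Pb = 141 − 99 = 42.

Required subsidy s = €42 per unit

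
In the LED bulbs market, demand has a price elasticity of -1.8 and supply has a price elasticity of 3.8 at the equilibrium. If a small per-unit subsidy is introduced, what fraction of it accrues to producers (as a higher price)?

For a small subsidy around the equilibrium, the benefit split depends on the relative slopes, which at a point are proportional to the elasticities.
Buyer share = εs/(εs + |εd|) = 3.8/(3.8 + 1.8) = 19/28; seller share = |εd|/(εs + |εd|) = 9/28.
So producers capture 9/28 of the subsidy.

Producer share = 9/28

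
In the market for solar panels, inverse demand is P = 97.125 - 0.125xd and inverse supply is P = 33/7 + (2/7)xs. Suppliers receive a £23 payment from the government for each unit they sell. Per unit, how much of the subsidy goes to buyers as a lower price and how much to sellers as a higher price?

Buyers gain £7 per unit; sellers gain £16 per unit

Pre-subsidy: 97.125 - 0.125x = 33/7 + (2/7)x gives x* = 225 and P* = 69.
With the subsidy, sellers receive Ps = Pb + 23 for each unit, where Pb is the price buyers pay.
On the curves, Pb = 97.125 - 0.125x and Ps = 33/7 + (2/7)x; the wedge Ps − Pb = 23 gives 33/7 + (2/7)x − (97.125 - 0.125x) = 23, so x' = 281.
Then Pb = 97.125 − 0.125·281 = 62 and Ps = 33/7 + (2/7)·281 = 85.
Buyers' price falls by P* − Pb = 69 − 62 = 7; sellers' price rises by Ps − P* = 85 − 69 = 16.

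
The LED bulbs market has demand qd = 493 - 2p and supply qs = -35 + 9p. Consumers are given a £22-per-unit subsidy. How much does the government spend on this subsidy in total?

Pre-subsidy: 493 - 2p = -35 + 9p gives p* = 48, q* = 397.
With the rebate, buyers effectively pay pb = ps − 22, where ps is the price sellers receive.
Demand in terms of ps becomes qd = 493 − 2(ps − 22) = 537 - 2ps. Setting this equal to supply: 537 - 2ps = -35 + 9ps, so ps = 52.
Buyers pay pb = 52 − 22 = 30; q' = -35 + 9·52 = 433.
Government outlay = subsidy × quantity = 22 × 433 = 9526.

Government cost = £9526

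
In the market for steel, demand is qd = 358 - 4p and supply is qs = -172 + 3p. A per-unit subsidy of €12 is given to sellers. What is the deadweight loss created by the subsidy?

Pre-subsidy: 358 - 4p = -172 + 3p gives p* = 530/7, q* = 386/7.
With the subsidy, sellers receive ps = pb + 12 for each unit, where pb is the price buyers pay.
Supply in terms of pb becomes qs = -172 + 3(pb + 12) = -136 + 3pb. Setting this equal to demand: 358 - 4pb = -136 + 3pb, so pb = 494/7.
Sellers receive ps = 494/7 + 12 = 578/7; q' = 358 − 4·(494/7) = 530/7.
The subsidy expands output by 530/7 − 386/7 = 144/7 past the efficient level; on those units the gap between marginal cost and willingness to pay runs from 0 up to 12.
DWL = ½ × 12 × 144/7 = 864/7.

Deadweight loss = 864/7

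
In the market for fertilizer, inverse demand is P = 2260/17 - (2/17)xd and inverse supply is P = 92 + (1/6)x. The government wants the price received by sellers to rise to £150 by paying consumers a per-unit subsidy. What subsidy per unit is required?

Required subsidy s = £58 per unit

At a seller price of 150, quantity supplied is -552 + 6·150 = 348.
Buyers absorb 348 only when they pay Pb = 2260/17 − (2/17)·348 = 92.
s = Ps − Pb = 150 − 92 = 58.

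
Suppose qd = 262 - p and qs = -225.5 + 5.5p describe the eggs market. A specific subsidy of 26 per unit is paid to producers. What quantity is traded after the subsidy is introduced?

q' = 209

Pre-subsidy: 262 - p = -225.5 + 5.5p gives p* = 75, q* = 187.
With the subsidy, sellers receive ps = pb + 26 for each unit, where pb is the price buyers pay.
Supply in terms of pb becomes qs = -225.5 + 5.5(pb + 26) = -82.5 + 5.5pb. Setting this equal to demand: 262 - pb = -82.5 + 5.5pb, so pb = 53.
Sellers receive ps = 53 + 26 = 79; q' = 262 − 1·53 = 209.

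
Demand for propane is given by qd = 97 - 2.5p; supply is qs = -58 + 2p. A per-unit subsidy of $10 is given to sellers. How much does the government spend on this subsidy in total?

Pre-subsidy: 97 - 2.5p = -58 + 2p gives p* = 310/9, q* = 98/9.
With the subsidy, sellers receive ps = pb + 10 for each unit, where pb is the price buyers pay.
Supply in terms of pb becomes qs = -58 + 2(pb + 10) = -38 + 2pb. Setting this equal to demand: 97 - 2.5pb = -38 + 2pb, so pb = 30.
Sellers receive ps = 30 + 10 = 40; q' = 97 − 2.5·30 = 22.
Government outlay = subsidy × quantity = 10 × 22 = 220.

Government cost = $220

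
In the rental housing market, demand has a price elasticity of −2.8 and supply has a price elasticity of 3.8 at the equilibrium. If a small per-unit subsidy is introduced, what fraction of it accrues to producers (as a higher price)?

For a small subsidy around the equilibrium, the benefit split depends on the relative slopes, which at a point are proportional to the elasticities.
Buyer share = εs/(εs + |εd|) = 3.8/(3.8 + 2.8) = 19/33; seller share = |εd|/(εs + |εd|) = 14/33.
So producers capture 14/33 of the subsidy.

Producer share = 14/33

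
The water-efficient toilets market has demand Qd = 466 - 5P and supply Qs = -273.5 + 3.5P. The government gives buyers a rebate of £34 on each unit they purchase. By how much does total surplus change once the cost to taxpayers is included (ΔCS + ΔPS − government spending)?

Net change in total surplus = -£1190

Pre-subsidy: 466 - 5P = -273.5 + 3.5P gives P* = 87, Q* = 31.
With the rebate, buyers effectively pay Pb = Ps − 34, where Ps is the price sellers receive.
Demand in terms of Ps becomes Qd = 466 − 5(Ps − 34) = 636 - 5Ps. Setting this equal to supply: 636 - 5Ps = -273.5 + 3.5Ps, so Ps = 107.
Buyers pay Pb = 107 − 34 = 73; Q' = -273.5 + 3.5·107 = 101.
ΔCS = ½(31 + 101)(87 − 73) = 924; ΔPS = ½(31 + 101)(107 − 87) = 1320.
Government spending = 34 × 101 = 3434.
Net change = 924 + 1320 − 3434 = -1190. The loss equals the DWL triangle ½·34·70.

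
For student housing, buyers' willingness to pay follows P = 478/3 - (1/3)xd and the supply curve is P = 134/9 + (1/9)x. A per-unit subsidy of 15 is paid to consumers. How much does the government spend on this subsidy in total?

Pre-subsidy: 478/3 - (1/3)x = 134/9 + (1/9)x gives x* = 325 and P* = 51.
With the rebate, buyers effectively pay Pb = Ps − 15, where Ps is the price sellers receive.
On the curves, Pb = 478/3 - (1/3)x and Ps = 134/9 + (1/9)x; the wedge Ps − Pb = 15 gives 134/9 + (1/9)x − (478/3 - (1/3)x) = 15, so x' = 358.75.
Then Pb = 478/3 − (1/3)·358.75 = 39.75 and Ps = 134/9 + (1/9)·358.75 = 54.75.
Government outlay = subsidy × quantity = 15 × 358.75 = 5381.25.

Government cost = 5381.25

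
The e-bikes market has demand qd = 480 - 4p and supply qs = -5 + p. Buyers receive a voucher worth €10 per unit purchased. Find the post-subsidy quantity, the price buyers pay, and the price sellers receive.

Pre-subsidy: 480 - 4p = -5 + p gives p* = 97, q* = 92.
With the rebate, buyers effectively pay pb = ps − 10, where ps is the price sellers receive.
Demand in terms of ps becomes qd = 480 − 4(ps − 10) = 520 - 4ps. Setting this equal to supply: 520 - 4ps = -5 + ps, so ps = 105.
Buyers pay pb = 105 − 10 = 95; q' = -5 + 1·105 = 100.

q' = 100; buyers pay €95; sellers receive €105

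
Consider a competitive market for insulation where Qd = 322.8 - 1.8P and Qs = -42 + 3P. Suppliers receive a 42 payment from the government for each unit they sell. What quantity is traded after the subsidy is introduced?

Pre-subsidy: 322.8 - 1.8P = -42 + 3P gives P* = 76, Q* = 186.
With the subsidy, sellers receive Ps = Pb + 42 for each unit, where Pb is the price buyers pay.
Supply in terms of Pb becomes Qs = -42 + 3(Pb + 42) = 84 + 3Pb. Setting this equal to demand: 322.8 - 1.8Pb = 84 + 3Pb, so Pb = 49.75.
Sellers receive Ps = 49.75 + 42 = 91.75; Q' = 322.8 − 1.8·49.75 = 233.25.

Q' = 233.25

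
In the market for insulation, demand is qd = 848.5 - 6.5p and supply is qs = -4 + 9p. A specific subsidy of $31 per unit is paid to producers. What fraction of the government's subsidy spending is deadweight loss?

Pre-subsidy: 848.5 - 6.5p = -4 + 9p gives p* = 55, q* = 491.
With the subsidy, sellers receive ps = pb + 31 for each unit, where pb is the price buyers pay.
Supply in terms of pb becomes qs = -4 + 9(pb + 31) = 275 + 9pb. Setting this equal to demand: 848.5 - 6.5pb = 275 + 9pb, so pb = 37.
Sellers receive ps = 37 + 31 = 68; q' = 848.5 − 6.5·37 = 608.
ΔCS = ½(491 + 608)(55 − 37) = 9891; ΔPS = ½(491 + 608)(68 − 55) = 7143.5.
Government spending = 31 × 608 = 18848.
DWL = ½ × 31 × (608 − 491) = 1813.5; fraction = 1813.5 / 18848 = 117/1216.

DWL / government spending = 117/1216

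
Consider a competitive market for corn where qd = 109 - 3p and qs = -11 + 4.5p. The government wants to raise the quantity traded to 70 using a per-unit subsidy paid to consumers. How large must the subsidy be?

At q = 70, invert demand for the buyer price: pb = (109 − 70)/3 = 13; invert supply for the seller price: ps = (70 − (-11))/4.5 = 18.
The subsidy must fill the gap: s = ps − pb = 18 − 13 = 5.

Required subsidy s = 5 per unit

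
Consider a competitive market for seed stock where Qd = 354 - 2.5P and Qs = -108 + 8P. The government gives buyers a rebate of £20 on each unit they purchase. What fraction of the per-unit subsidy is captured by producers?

Producer share = 5/21

Pre-subsidy: 354 - 2.5P = -108 + 8P gives P* = 44, Q* = 244.
With the rebate, buyers effectively pay Pb = Ps − 20, where Ps is the price sellers receive.
Demand in terms of Ps becomes Qd = 354 − 2.5(Ps − 20) = 404 - 2.5Ps. Setting this equal to supply: 404 - 2.5Ps = -108 + 8Ps, so Ps = 1024/21.
Buyers pay Pb = 1024/21 − 20 = 604/21; Q' = -108 + 8·(1024/21) = 5924/21.
Buyers' price falls by P* − Pb = 44 − 604/21 = 320/21; sellers' price rises by Ps − P* = 1024/21 − 44 = 100/21.
So producers capture (100/21)/20 = 5/21 of each unit of subsidy.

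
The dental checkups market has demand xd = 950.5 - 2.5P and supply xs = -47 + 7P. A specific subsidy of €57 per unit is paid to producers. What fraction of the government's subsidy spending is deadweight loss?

DWL / government spending = 105/1586

Pre-subsidy: 950.5 - 2.5P = -47 + 7P gives P* = 105, x* = 688.
With the subsidy, sellers receive Ps = Pb + 57 for each unit, where Pb is the price buyers pay.
Supply in terms of Pb becomes xs = -47 + 7(Pb + 57) = 352 + 7Pb. Setting this equal to demand: 950.5 - 2.5Pb = 352 + 7Pb, so Pb = 63.
Sellers receive Ps = 63 + 57 = 120; x' = 950.5 − 2.5·63 = 793.
ΔCS = ½(688 + 793)(105 − 63) = 31101; ΔPS = ½(688 + 793)(120 − 105) = 11107.5.
Government spending = 57 × 793 = 45201.
DWL = ½ × 57 × (793 − 688) = 2992.5; fraction = 2992.5 / 45201 = 105/1586.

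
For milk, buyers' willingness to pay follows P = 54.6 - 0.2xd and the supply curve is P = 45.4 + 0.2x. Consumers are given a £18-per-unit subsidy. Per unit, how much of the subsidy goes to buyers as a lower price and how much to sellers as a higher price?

Pre-subsidy: 54.6 - 0.2x = 45.4 + 0.2x gives x* = 23 and P* = 50.
With the rebate, buyers effectively pay Pb = Ps − 18, where Ps is the price sellers receive.
On the curves, Pb = 54.6 - 0.2x and Ps = 45.4 + 0.2x; the wedge Ps − Pb = 18 gives 45.4 + 0.2x − (54.6 - 0.2x) = 18, so x' = 68.
Then Pb = 54.6 − 0.2·68 = 41 and Ps = 45.4 + 0.2·68 = 59.
Buyers' price falls by P* − Pb = 50 − 41 = 9; sellers' price rises by Ps − P* = 59 − 50 = 9.

Buyers gain £9 per unit; sellers gain £9 per unit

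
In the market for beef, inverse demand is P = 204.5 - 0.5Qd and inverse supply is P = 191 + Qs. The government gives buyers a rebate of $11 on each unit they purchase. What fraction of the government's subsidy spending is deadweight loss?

Pre-subsidy: 204.5 - 0.5Q = 191 + Q gives Q* = 9 and P* = 200.
With the rebate, buyers effectively pay Pb = Ps − 11, where Ps is the price sellers receive.
On the curves, Pb = 204.5 - 0.5Q and Ps = 191 + Q; the wedge Ps − Pb = 11 gives 191 + Q − (204.5 - 0.5Q) = 11, so Q' = 49/3.
Then Pb = 204.5 − 0.5·(49/3) = 589/3 and Ps = 191 + 1·(49/3) = 622/3.
ΔCS = ½(9 + 49/3)(200 − 589/3) = 418/9; ΔPS = ½(9 + 49/3)(622/3 − 200) = 836/9.
Government spending = 11 × 49/3 = 539/3.
DWL = ½ × 11 × (49/3 − 9) = 121/3; fraction = (121/3) / (539/3) = 11/49.

DWL / government spending = 11/49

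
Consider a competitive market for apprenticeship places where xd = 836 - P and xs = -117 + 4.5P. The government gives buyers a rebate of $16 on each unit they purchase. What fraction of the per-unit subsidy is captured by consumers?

Consumer share = 9/11

Pre-subsidy: 836 - P = -117 + 4.5P gives P* = 1906/11, x* = 7290/11.
With the rebate, buyers effectively pay Pb = Ps − 16, where Ps is the price sellers receive.
Demand in terms of Ps becomes xd = 836 − 1(Ps − 16) = 852 - Ps. Setting this equal to supply: 852 - Ps = -117 + 4.5Ps, so Ps = 1938/11.
Buyers pay Pb = 1938/11 − 16 = 1762/11; x' = -117 + 4.5·(1938/11) = 7434/11.
Buyers' price falls by P* − Pb = 1906/11 − 1762/11 = 144/11; sellers' price rises by Ps − P* = 1938/11 − 1906/11 = 32/11.
So consumers capture (144/11)/16 = 9/11 of each unit of subsidy.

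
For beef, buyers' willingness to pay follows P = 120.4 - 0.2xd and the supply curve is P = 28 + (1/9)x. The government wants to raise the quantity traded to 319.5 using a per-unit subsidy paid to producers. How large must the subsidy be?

Required subsidy s = 7 per unit

At x = 319.5, from the demand curve buyers pay Pb = 120.4 − 0.2·319.5 = 56.5; from the supply curve sellers need Ps = 28 + (1/9)·319.5 = 63.5.
The subsidy must fill the gap: s = Ps − Pb = 63.5 − 56.5 = 7.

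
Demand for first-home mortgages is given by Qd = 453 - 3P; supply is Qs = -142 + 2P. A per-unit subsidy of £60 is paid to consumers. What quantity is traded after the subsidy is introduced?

Q' = 168

Pre-subsidy: 453 - 3P = -142 + 2P gives P* = 119, Q* = 96.
With the rebate, buyers effectively pay Pb = Ps − 60, where Ps is the price sellers receive.
Demand in terms of Ps becomes Qd = 453 − 3(Ps − 60) = 633 - 3Ps. Setting this equal to supply: 633 - 3Ps = -142 + 2Ps, so Ps = 155.
Buyers pay Pb = 155 − 60 = 95; Q' = -142 + 2·155 = 168.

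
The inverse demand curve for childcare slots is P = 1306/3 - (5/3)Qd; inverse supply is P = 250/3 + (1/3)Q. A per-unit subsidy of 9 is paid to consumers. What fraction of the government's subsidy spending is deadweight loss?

Pre-subsidy: 1306/3 - (5/3)Q = 250/3 + (1/3)Q gives Q* = 176 and P* = 142.
With the rebate, buyers effectively pay Pb = Ps − 9, where Ps is the price sellers receive.
On the curves, Pb = 1306/3 - (5/3)Q and Ps = 250/3 + (1/3)Q; the wedge Ps − Pb = 9 gives 250/3 + (1/3)Q − (1306/3 - (5/3)Q) = 9, so Q' = 180.5.
Then Pb = 1306/3 − (5/3)·180.5 = 134.5 and Ps = 250/3 + (1/3)·180.5 = 143.5.
ΔCS = ½(176 + 180.5)(142 − 134.5) = 1336.875; ΔPS = ½(176 + 180.5)(143.5 − 142) = 267.375.
Government spending = 9 × 180.5 = 1624.5.
DWL = ½ × 9 × (180.5 − 176) = 20.25; fraction = 20.25 / 1624.5 = 9/722.

DWL / government spending = 9/722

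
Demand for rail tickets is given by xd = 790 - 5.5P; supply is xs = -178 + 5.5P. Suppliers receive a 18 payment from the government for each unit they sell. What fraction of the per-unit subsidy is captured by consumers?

Pre-subsidy: 790 - 5.5P = -178 + 5.5P gives P* = 88, x* = 306.
With the subsidy, sellers receive Ps = Pb + 18 for each unit, where Pb is the price buyers pay.
Supply in terms of Pb becomes xs = -178 + 5.5(Pb + 18) = -79 + 5.5Pb. Setting this equal to demand: 790 - 5.5Pb = -79 + 5.5Pb, so Pb = 79.
Sellers receive Ps = 79 + 18 = 97; x' = 790 − 5.5·79 = 355.5.
Buyers' price falls by P* − Pb = 88 − 79 = 9; sellers' price rises by Ps − P* = 97 − 88 = 9.
So consumers capture 9/18 = 0.5 of each unit of subsidy.

Consumer share = 0.5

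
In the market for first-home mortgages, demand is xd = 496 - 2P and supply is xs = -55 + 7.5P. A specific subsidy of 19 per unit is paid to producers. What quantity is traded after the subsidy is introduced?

x' = 410

Pre-subsidy: 496 - 2P = -55 + 7.5P gives P* = 58, x* = 380.
With the subsidy, sellers receive Ps = Pb + 19 for each unit, where Pb is the price buyers pay.
Supply in terms of Pb becomes xs = -55 + 7.5(Pb + 19) = 87.5 + 7.5Pb. Setting this equal to demand: 496 - 2Pb = 87.5 + 7.5Pb, so Pb = 43.
Sellers receive Ps = 43 + 19 = 62; x' = 496 − 2·43 = 410.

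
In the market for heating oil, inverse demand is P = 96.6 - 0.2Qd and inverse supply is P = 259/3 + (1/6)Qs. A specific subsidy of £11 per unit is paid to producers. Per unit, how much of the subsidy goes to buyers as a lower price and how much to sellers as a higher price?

Pre-subsidy: 96.6 - 0.2Q = 259/3 + (1/6)Q gives Q* = 28 and P* = 91.
With the subsidy, sellers receive Ps = Pb + 11 for each unit, where Pb is the price buyers pay.
On the curves, Pb = 96.6 - 0.2Q and Ps = 259/3 + (1/6)Q; the wedge Ps − Pb = 11 gives 259/3 + (1/6)Q − (96.6 - 0.2Q) = 11, so Q' = 58.
Then Pb = 96.6 − 0.2·58 = 85 and Ps = 259/3 + (1/6)·58 = 96.
Buyers' price falls by P* − Pb = 91 − 85 = 6; sellers' price rises by Ps − P* = 96 − 91 = 5.

Buyers gain £6 per unit; sellers gain £5 per unit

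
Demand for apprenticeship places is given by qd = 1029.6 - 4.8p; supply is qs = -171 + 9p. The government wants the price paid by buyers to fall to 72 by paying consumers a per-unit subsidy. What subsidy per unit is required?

Required subsidy s = 23 per unit

At a buyer price of 72, quantity demanded is 1029.6 − 4.8·72 = 684.
Sellers supply 684 only when they receive ps with -171 + 9·ps = 684, i.e. ps = 95.
s = ps − pb = 95 − 72 = 23.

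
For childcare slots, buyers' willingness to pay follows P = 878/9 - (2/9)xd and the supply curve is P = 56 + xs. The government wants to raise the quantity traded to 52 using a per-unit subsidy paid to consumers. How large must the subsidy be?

At x = 52, from the demand curve buyers pay Pb = 878/9 − (2/9)·52 = 86; from the supply curve sellers need Ps = 56 + 1·52 = 108.
The subsidy must fill the gap: s = Ps − Pb = 108 − 86 = 22.

Required subsidy s = 22 per unit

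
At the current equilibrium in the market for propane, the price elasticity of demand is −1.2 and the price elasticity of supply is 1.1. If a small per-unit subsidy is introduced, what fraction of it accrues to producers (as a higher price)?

For a small subsidy around the equilibrium, the benefit split depends on the relative slopes, which at a point are proportional to the elasticities.
Buyer share = εs/(εs + |εd|) = 1.1/(1.1 + 1.2) = 11/23; seller share = |εd|/(εs + |εd|) = 12/23.
So producers capture 12/23 of the subsidy.

Producer share = 12/23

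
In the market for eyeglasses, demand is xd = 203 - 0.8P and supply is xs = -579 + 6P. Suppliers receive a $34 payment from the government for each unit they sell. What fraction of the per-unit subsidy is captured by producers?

Producer share = 2/17

Pre-subsidy: 203 - 0.8P = -579 + 6P gives P* = 115, x* = 111.
With the subsidy, sellers receive Ps = Pb + 34 for each unit, where Pb is the price buyers pay.
Supply in terms of Pb becomes xs = -579 + 6(Pb + 34) = -375 + 6Pb. Setting this equal to demand: 203 - 0.8Pb = -375 + 6Pb, so Pb = 85.
Sellers receive Ps = 85 + 34 = 119; x' = 203 − 0.8·85 = 135.
Buyers' price falls by P* − Pb = 115 − 85 = 30; sellers' price rises by Ps − P* = 119 − 115 = 4.
So producers capture 4/34 = 2/17 of each unit of subsidy.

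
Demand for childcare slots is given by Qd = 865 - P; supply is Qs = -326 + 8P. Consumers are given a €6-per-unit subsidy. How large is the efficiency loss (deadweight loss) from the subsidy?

Pre-subsidy: 865 - P = -326 + 8P gives P* = 397/3, Q* = 2198/3.
With the rebate, buyers effectively pay Pb = Ps − 6, where Ps is the price sellers receive.
Demand in terms of Ps becomes Qd = 865 − 1(Ps − 6) = 871 - Ps. Setting this equal to supply: 871 - Ps = -326 + 8Ps, so Ps = 133.
Buyers pay Pb = 133 − 6 = 127; Q' = -326 + 8·133 = 738.
The subsidy expands output by 738 − 2198/3 = 16/3 past the efficient level; on those units the gap between marginal cost and willingness to pay runs from 0 up to 6.
DWL = ½ × 6 × 16/3 = 16.

Deadweight loss = €16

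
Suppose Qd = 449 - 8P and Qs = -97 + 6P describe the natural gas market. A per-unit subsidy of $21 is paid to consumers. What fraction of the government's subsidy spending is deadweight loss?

DWL / government spending = 36/209

Pre-subsidy: 449 - 8P = -97 + 6P gives P* = 39, Q* = 137.
With the rebate, buyers effectively pay Pb = Ps − 21, where Ps is the price sellers receive.
Demand in terms of Ps becomes Qd = 449 − 8(Ps − 21) = 617 - 8Ps. Setting this equal to supply: 617 - 8Ps = -97 + 6Ps, so Ps = 51.
Buyers pay Pb = 51 − 21 = 30; Q' = -97 + 6·51 = 209.
ΔCS = ½(137 + 209)(39 − 30) = 1557; ΔPS = ½(137 + 209)(51 − 39) = 2076.
Government spending = 21 × 209 = 4389.
DWL = ½ × 21 × (209 − 137) = 756; fraction = 756 / 4389 = 36/209.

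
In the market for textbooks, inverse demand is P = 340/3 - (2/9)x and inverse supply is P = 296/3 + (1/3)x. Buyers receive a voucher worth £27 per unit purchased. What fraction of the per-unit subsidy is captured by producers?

Pre-subsidy: 340/3 - (2/9)x = 296/3 + (1/3)x gives x* = 26.4 and P* = 1612/15.
With the rebate, buyers effectively pay Pb = Ps − 27, where Ps is the price sellers receive.
On the curves, Pb = 340/3 - (2/9)x and Ps = 296/3 + (1/3)x; the wedge Ps − Pb = 27 gives 296/3 + (1/3)x − (340/3 - (2/9)x) = 27, so x' = 75.
Then Pb = 340/3 − (2/9)·75 = 290/3 and Ps = 296/3 + (1/3)·75 = 371/3.
Buyers' price falls by P* − Pb = 1612/15 − 290/3 = 10.8; sellers' price rises by Ps − P* = 371/3 − 1612/15 = 16.2.
So producers capture 16.2/27 = 0.6 of each unit of subsidy.

Producer share = 0.6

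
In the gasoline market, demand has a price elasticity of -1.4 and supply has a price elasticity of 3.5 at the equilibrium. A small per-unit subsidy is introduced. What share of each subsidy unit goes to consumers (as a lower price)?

For a small subsidy around the equilibrium, the benefit split depends on the relative slopes, which at a point are proportional to the elasticities.
Buyer share = εs/(εs + |εd|) = 3.5/(3.5 + 1.4) = 5/7; seller share = |εd|/(εs + |εd|) = 2/7.

Consumer share = 5/7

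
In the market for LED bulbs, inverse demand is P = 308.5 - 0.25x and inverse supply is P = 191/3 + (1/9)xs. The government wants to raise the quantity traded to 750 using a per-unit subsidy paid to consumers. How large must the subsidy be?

At x = 750, from the demand curve buyers pay Pb = 308.5 − 0.25·750 = 121; from the supply curve sellers need Ps = 191/3 + (1/9)·750 = 147.
The subsidy must fill the gap: s = Ps − Pb = 147 − 121 = 26.

Required subsidy s = 26 per unit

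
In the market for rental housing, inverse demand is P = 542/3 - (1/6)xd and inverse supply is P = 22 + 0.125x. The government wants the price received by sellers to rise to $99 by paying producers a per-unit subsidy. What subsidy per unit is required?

At a seller price of 99, quantity supplied is -176 + 8·99 = 616.
Buyers absorb 616 only when they pay Pb = 542/3 − (1/6)·616 = 78.
s = Ps − Pb = 99 − 78 = 21.

Required subsidy s = $21 per unit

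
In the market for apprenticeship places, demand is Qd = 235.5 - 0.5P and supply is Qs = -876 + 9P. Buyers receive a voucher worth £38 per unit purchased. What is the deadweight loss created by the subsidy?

Pre-subsidy: 235.5 - 0.5P = -876 + 9P gives P* = 117, Q* = 177.
With the rebate, buyers effectively pay Pb = Ps − 38, where Ps is the price sellers receive.
Demand in terms of Ps becomes Qd = 235.5 − 0.5(Ps − 38) = 254.5 - 0.5Ps. Setting this equal to supply: 254.5 - 0.5Ps = -876 + 9Ps, so Ps = 119.
Buyers pay Pb = 119 − 38 = 81; Q' = -876 + 9·119 = 195.
The subsidy expands output by 195 − 177 = 18 past the efficient level; on those units the gap between marginal cost and willingness to pay runs from 0 up to 38.
DWL = ½ × 38 × 18 = 342.

Deadweight loss = £342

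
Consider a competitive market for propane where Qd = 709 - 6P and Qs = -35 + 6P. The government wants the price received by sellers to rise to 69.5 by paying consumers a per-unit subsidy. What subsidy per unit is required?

At a seller price of 69.5, quantity supplied is -35 + 6·69.5 = 382.
Buyers absorb 382 only when they pay Pb with 709 − 6·Pb = 382, i.e. Pb = 54.5.
s = Ps − Pb = 69.5 − 54.5 = 15.

Required subsidy s = 15 per unit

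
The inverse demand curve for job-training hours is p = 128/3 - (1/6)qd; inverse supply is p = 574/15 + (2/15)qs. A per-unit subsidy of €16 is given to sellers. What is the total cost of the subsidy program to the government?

Pre-subsidy: 128/3 - (1/6)q = 574/15 + (2/15)q gives q* = 44/3 and p* = 362/9.
With the subsidy, sellers receive ps = pb + 16 for each unit, where pb is the price buyers pay.
On the curves, pb = 128/3 - (1/6)q and ps = 574/15 + (2/15)q; the wedge ps − pb = 16 gives 574/15 + (2/15)q − (128/3 - (1/6)q) = 16, so q' = 68.
Then pb = 128/3 − (1/6)·68 = 94/3 and ps = 574/15 + (2/15)·68 = 142/3.
Government outlay = subsidy × quantity = 16 × 68 = 1088.

Government cost = €1088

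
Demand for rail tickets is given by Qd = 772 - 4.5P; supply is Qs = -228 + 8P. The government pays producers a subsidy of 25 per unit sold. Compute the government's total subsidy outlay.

Pre-subsidy: 772 - 4.5P = -228 + 8P gives P* = 80, Q* = 412.
With the subsidy, sellers receive Ps = Pb + 25 for each unit, where Pb is the price buyers pay.
Supply in terms of Pb becomes Qs = -228 + 8(Pb + 25) = -28 + 8Pb. Setting this equal to demand: 772 - 4.5Pb = -28 + 8Pb, so Pb = 64.
Sellers receive Ps = 64 + 25 = 89; Q' = 772 − 4.5·64 = 484.
Government outlay = subsidy × quantity = 25 × 484 = 12100.

Government cost = 12100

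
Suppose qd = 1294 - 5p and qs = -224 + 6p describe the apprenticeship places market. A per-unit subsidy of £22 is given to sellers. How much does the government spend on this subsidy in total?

Pre-subsidy: 1294 - 5p = -224 + 6p gives p* = 138, q* = 604.
With the subsidy, sellers receive ps = pb + 22 for each unit, where pb is the price buyers pay.
Supply in terms of pb becomes qs = -224 + 6(pb + 22) = -92 + 6pb. Setting this equal to demand: 1294 - 5pb = -92 + 6pb, so pb = 126.
Sellers receive ps = 126 + 22 = 148; q' = 1294 − 5·126 = 664.
Government outlay = subsidy × quantity = 22 × 664 = 14608.

Government cost = £14608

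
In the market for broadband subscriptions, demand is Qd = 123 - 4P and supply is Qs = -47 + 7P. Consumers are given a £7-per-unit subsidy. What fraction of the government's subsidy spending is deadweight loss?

DWL / government spending = 98/869

Pre-subsidy: 123 - 4P = -47 + 7P gives P* = 170/11, Q* = 673/11.
With the rebate, buyers effectively pay Pb = Ps − 7, where Ps is the price sellers receive.
Demand in terms of Ps becomes Qd = 123 − 4(Ps − 7) = 151 - 4Ps. Setting this equal to supply: 151 - 4Ps = -47 + 7Ps, so Ps = 18.
Buyers pay Pb = 18 − 7 = 11; Q' = -47 + 7·18 = 79.
ΔCS = ½(673/11 + 79)(170/11 − 11) = 37779/121; ΔPS = ½(673/11 + 79)(18 − 170/11) = 21588/121.
Government spending = 7 × 79 = 553.
DWL = ½ × 7 × (79 − 673/11) = 686/11; fraction = (686/11) / 553 = 98/869.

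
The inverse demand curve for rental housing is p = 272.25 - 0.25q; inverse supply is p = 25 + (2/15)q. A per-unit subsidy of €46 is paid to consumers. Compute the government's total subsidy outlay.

Government cost = €35190

Pre-subsidy: 272.25 - 0.25q = 25 + (2/15)q gives q* = 645 and p* = 111.
With the rebate, buyers effectively pay pb = ps − 46, where ps is the price sellers receive.
On the curves, pb = 272.25 - 0.25q and ps = 25 + (2/15)q; the wedge ps − pb = 46 gives 25 + (2/15)q − (272.25 - 0.25q) = 46, so q' = 765.
Then pb = 272.25 − 0.25·765 = 81 and ps = 25 + (2/15)·765 = 127.
Government outlay = subsidy × quantity = 46 × 765 = 35190.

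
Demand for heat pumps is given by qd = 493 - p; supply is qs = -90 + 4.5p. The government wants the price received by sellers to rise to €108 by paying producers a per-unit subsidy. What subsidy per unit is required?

At a seller price of 108, quantity supplied is -90 + 4.5·108 = 396.
Buyers absorb 396 only when they pay pb with 493 − 1·pb = 396, i.e. pb = 97.
s = ps − pb = 108 − 97 = 11.

Required subsidy s = €11 per unit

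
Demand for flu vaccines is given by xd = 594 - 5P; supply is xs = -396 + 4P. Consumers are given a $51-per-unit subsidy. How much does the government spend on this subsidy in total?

Government cost = $8024

Pre-subsidy: 594 - 5P = -396 + 4P gives P* = 110, x* = 44.
With the rebate, buyers effectively pay Pb = Ps − 51, where Ps is the price sellers receive.
Demand in terms of Ps becomes xd = 594 − 5(Ps − 51) = 849 - 5Ps. Setting this equal to supply: 849 - 5Ps = -396 + 4Ps, so Ps = 415/3.
Buyers pay Pb = 415/3 − 51 = 262/3; x' = -396 + 4·(415/3) = 472/3.
Government outlay = subsidy × quantity = 51 × 472/3 = 8024.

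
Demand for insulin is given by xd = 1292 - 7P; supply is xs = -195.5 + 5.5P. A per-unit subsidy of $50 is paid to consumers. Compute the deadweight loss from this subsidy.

Pre-subsidy: 1292 - 7P = -195.5 + 5.5P gives P* = 119, x* = 459.
With the rebate, buyers effectively pay Pb = Ps − 50, where Ps is the price sellers receive.
Demand in terms of Ps becomes xd = 1292 − 7(Ps − 50) = 1642 - 7Ps. Setting this equal to supply: 1642 - 7Ps = -195.5 + 5.5Ps, so Ps = 147.
Buyers pay Pb = 147 − 50 = 97; x' = -195.5 + 5.5·147 = 613.
The subsidy expands output by 613 − 459 = 154 past the efficient level; on those units the gap between marginal cost and willingness to pay runs from 0 up to 50.
DWL = ½ × 50 × 154 = 3850.

Deadweight loss = $3850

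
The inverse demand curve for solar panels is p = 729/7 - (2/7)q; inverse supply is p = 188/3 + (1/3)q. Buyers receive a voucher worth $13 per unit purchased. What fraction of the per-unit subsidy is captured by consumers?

Pre-subsidy: 729/7 - (2/7)q = 188/3 + (1/3)q gives q* = 67 and p* = 85.
With the rebate, buyers effectively pay pb = ps − 13, where ps is the price sellers receive.
On the curves, pb = 729/7 - (2/7)q and ps = 188/3 + (1/3)q; the wedge ps − pb = 13 gives 188/3 + (1/3)q − (729/7 - (2/7)q) = 13, so q' = 88.
Then pb = 729/7 − (2/7)·88 = 79 and ps = 188/3 + (1/3)·88 = 92.
Buyers' price falls by p* − pb = 85 − 79 = 6; sellers' price rises by ps − p* = 92 − 85 = 7.
So consumers capture 6/13 = 6/13 of each unit of subsidy.

Consumer share = 6/13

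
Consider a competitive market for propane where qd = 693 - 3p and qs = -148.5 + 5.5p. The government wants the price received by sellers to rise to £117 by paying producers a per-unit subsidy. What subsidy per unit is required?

At a seller price of 117, quantity supplied is -148.5 + 5.5·117 = 495.
Buyers absorb 495 only when they pay pb with 693 − 3·pb = 495, i.e. pb = 66.
s = ps − pb = 117 − 66 = 51.

Required subsidy s = £51 per unit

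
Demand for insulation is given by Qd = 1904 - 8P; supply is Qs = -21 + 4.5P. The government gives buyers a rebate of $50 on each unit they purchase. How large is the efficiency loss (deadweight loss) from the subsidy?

Pre-subsidy: 1904 - 8P = -21 + 4.5P gives P* = 154, Q* = 672.
With the rebate, buyers effectively pay Pb = Ps − 50, where Ps is the price sellers receive.
Demand in terms of Ps becomes Qd = 1904 − 8(Ps − 50) = 2304 - 8Ps. Setting this equal to supply: 2304 - 8Ps = -21 + 4.5Ps, so Ps = 186.
Buyers pay Pb = 186 − 50 = 136; Q' = -21 + 4.5·186 = 816.
The subsidy expands output by 816 − 672 = 144 past the efficient level; on those units the gap between marginal cost and willingness to pay runs from 0 up to 50.
DWL = ½ × 50 × 144 = 3600.

Deadweight loss = $3600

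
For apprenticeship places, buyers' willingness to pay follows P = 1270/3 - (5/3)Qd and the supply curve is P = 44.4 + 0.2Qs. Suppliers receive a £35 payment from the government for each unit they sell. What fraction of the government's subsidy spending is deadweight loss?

DWL / government spending = 75/1774

Pre-subsidy: 1270/3 - (5/3)Q = 44.4 + 0.2Q gives Q* = 203 and P* = 85.
With the subsidy, sellers receive Ps = Pb + 35 for each unit, where Pb is the price buyers pay.
On the curves, Pb = 1270/3 - (5/3)Q and Ps = 44.4 + 0.2Q; the wedge Ps − Pb = 35 gives 44.4 + 0.2Q − (1270/3 - (5/3)Q) = 35, so Q' = 221.75.
Then Pb = 1270/3 − (5/3)·221.75 = 53.75 and Ps = 44.4 + 0.2·221.75 = 88.75.
ΔCS = ½(203 + 221.75)(85 − 53.75) = 6636.71875; ΔPS = ½(203 + 221.75)(88.75 − 85) = 796.40625.
Government spending = 35 × 221.75 = 7761.25.
DWL = ½ × 35 × (221.75 − 203) = 328.125; fraction = 328.125 / 7761.25 = 75/1774.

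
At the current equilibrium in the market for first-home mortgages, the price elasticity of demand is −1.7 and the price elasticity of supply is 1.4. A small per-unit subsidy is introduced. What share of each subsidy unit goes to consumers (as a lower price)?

For a small subsidy around the equilibrium, the benefit split depends on the relative slopes, which at a point are proportional to the elasticities.
Buyer share = εs/(εs + |εd|) = 1.4/(1.4 + 1.7) = 14/31; seller share = |εd|/(εs + |εd|) = 17/31.

Consumer share = 14/31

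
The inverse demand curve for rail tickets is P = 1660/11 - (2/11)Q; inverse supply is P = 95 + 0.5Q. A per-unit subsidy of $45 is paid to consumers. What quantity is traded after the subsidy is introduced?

Q' = 148

Pre-subsidy: 1660/11 - (2/11)Q = 95 + 0.5Q gives Q* = 82 and P* = 136.
With the rebate, buyers effectively pay Pb = Ps − 45, where Ps is the price sellers receive.
On the curves, Pb = 1660/11 - (2/11)Q and Ps = 95 + 0.5Q; the wedge Ps − Pb = 45 gives 95 + 0.5Q − (1660/11 - (2/11)Q) = 45, so Q' = 148.
Then Pb = 1660/11 − (2/11)·148 = 124 and Ps = 95 + 0.5·148 = 169.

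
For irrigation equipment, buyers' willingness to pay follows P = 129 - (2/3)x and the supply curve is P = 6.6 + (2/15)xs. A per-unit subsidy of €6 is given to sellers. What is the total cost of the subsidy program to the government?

Pre-subsidy: 129 - (2/3)x = 6.6 + (2/15)x gives x* = 153 and P* = 27.
With the subsidy, sellers receive Ps = Pb + 6 for each unit, where Pb is the price buyers pay.
On the curves, Pb = 129 - (2/3)x and Ps = 6.6 + (2/15)x; the wedge Ps − Pb = 6 gives 6.6 + (2/15)x − (129 - (2/3)x) = 6, so x' = 160.5.
Then Pb = 129 − (2/3)·160.5 = 22 and Ps = 6.6 + (2/15)·160.5 = 28.
Government outlay = subsidy × quantity = 6 × 160.5 = 963.

Government cost = €963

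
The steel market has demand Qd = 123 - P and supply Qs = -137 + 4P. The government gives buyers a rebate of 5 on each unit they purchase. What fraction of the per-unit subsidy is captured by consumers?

Consumer share = 0.8

Pre-subsidy: 123 - P = -137 + 4P gives P* = 52, Q* = 71.
With the rebate, buyers effectively pay Pb = Ps − 5, where Ps is the price sellers receive.
Demand in terms of Ps becomes Qd = 123 − 1(Ps − 5) = 128 - Ps. Setting this equal to supply: 128 - Ps = -137 + 4Ps, so Ps = 53.
Buyers pay Pb = 53 − 5 = 48; Q' = -137 + 4·53 = 75.
Buyers' price falls by P* − Pb = 52 − 48 = 4; sellers' price rises by Ps − P* = 53 − 52 = 1.
So consumers capture 4/5 = 0.8 of each unit of subsidy.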